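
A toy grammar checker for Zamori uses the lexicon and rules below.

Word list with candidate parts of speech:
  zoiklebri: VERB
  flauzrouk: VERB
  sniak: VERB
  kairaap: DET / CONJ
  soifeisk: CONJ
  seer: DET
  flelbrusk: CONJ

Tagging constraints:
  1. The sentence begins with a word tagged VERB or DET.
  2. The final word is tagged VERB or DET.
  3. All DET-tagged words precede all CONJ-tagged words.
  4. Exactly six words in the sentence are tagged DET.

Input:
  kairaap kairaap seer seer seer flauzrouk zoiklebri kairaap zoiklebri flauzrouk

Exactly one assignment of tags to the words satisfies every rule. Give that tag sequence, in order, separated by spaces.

Candidates per position — 1:kairaap {DET,CONJ}; 2:kairaap {DET,CONJ}; 3:seer {DET}; 4:seer {DET}; 5:seer {DET}; 6:flauzrouk {VERB}; 7:zoiklebri {VERB}; 8:kairaap {DET,CONJ}; 9:zoiklebri {VERB}; 10:flauzrouk {VERB}.
Position 1: tagging it CONJ would leave rule 1 unsatisfiable, so it must be DET.
Position 2: tagging it CONJ would leave rule 3 unsatisfiable, so it must be DET.
Position 8: tagging it CONJ would leave rule 4 unsatisfiable, so it must be DET.
So the tagging must be: DET DET DET DET DET VERB VERB DET VERB VERB.
Verifying each rule — rule 1 holds; rule 2 holds; rule 3 holds; rule 4 holds.

DET DET DET DET DET VERB VERB DET VERB VERB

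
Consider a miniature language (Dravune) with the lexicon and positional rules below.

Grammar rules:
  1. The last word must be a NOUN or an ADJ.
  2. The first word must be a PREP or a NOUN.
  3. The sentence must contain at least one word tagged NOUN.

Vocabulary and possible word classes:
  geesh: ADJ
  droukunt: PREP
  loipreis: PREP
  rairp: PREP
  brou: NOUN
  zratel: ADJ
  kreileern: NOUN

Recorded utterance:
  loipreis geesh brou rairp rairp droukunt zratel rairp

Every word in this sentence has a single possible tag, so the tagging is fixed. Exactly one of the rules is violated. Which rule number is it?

1

Fixed tagging: PREP ADJ NOUN PREP PREP PREP ADJ PREP.
Rule check: R1 fails, R2 ok, R3 ok.
Only rule 1 fails.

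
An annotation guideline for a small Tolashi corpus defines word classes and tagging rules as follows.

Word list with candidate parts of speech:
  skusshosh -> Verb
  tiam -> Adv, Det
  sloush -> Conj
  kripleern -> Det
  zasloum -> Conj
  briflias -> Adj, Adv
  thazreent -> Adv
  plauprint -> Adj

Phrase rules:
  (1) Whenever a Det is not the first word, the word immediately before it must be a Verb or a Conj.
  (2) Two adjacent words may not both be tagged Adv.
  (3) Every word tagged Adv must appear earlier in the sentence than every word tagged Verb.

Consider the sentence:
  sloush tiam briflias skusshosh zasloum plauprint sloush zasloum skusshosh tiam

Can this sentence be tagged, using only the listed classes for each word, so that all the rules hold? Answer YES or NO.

Candidates per position — 1:sloush {Conj}; 2:tiam {Adv,Det}; 3:briflias {Adj,Adv}; 4:skusshosh {Verb}; 5:zasloum {Conj}; 6:plauprint {Adj}; 7:sloush {Conj}; 8:zasloum {Conj}; 9:skusshosh {Verb}; 10:tiam {Adv,Det}.
One satisfying assignment: Conj Det Adj Verb Conj Adj Conj Conj Verb Det.
Rule-by-rule: rule 1 ok; rule 2 ok; rule 3 ok.

YES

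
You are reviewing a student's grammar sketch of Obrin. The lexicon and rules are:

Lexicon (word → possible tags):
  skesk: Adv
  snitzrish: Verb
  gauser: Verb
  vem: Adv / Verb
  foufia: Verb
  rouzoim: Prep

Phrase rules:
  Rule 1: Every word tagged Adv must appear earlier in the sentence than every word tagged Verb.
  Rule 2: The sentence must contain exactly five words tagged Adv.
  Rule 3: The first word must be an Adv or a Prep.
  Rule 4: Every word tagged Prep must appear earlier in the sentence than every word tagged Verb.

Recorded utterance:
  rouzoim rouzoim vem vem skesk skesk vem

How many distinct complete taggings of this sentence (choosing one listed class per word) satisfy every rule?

Candidates per position — 1:rouzoim {Prep}; 2:rouzoim {Prep}; 3:vem {Adv,Verb}; 4:vem {Adv,Verb}; 5:skesk {Adv}; 6:skesk {Adv}; 7:vem {Adv,Verb}.
There are 8 candidate sequences in total.
The sequences that satisfy every rule: Prep Prep Adv Adv Adv Adv Adv.
Count = 1.

1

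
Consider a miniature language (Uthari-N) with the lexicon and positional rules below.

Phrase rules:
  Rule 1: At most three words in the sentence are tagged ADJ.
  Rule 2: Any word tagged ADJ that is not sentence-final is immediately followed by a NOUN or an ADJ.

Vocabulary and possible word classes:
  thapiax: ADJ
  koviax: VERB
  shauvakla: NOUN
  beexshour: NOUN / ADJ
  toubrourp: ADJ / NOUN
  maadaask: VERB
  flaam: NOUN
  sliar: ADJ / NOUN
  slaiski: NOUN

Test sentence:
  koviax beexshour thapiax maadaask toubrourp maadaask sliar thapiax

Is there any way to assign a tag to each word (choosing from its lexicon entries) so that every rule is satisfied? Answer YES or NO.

Candidates per position — 1:koviax {VERB}; 2:beexshour {NOUN,ADJ}; 3:thapiax {ADJ}; 4:maadaask {VERB}; 5:toubrourp {ADJ,NOUN}; 6:maadaask {VERB}; 7:sliar {ADJ,NOUN}; 8:thapiax {ADJ}.
Rule 2 cannot be satisfied by any choice of tags from the lexicon.
So there is no consistent tagging.

NO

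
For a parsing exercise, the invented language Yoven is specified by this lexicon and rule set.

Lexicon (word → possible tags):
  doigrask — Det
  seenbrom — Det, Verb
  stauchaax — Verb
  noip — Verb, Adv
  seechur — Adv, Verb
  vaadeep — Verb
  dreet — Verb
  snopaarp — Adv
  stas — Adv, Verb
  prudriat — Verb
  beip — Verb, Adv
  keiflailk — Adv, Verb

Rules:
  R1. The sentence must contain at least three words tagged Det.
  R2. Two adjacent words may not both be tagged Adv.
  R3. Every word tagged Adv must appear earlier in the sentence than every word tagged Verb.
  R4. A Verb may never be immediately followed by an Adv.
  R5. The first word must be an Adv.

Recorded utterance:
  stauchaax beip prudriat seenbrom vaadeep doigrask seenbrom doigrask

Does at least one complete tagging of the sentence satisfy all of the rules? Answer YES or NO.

NO

Candidates per position — 1:stauchaax {Verb}; 2:beip {Verb,Adv}; 3:prudriat {Verb}; 4:seenbrom {Det,Verb}; 5:vaadeep {Verb}; 6:doigrask {Det}; 7:seenbrom {Det,Verb}; 8:doigrask {Det}.
Rule 5 cannot be satisfied by any choice of tags from the lexicon.
So there is no consistent tagging.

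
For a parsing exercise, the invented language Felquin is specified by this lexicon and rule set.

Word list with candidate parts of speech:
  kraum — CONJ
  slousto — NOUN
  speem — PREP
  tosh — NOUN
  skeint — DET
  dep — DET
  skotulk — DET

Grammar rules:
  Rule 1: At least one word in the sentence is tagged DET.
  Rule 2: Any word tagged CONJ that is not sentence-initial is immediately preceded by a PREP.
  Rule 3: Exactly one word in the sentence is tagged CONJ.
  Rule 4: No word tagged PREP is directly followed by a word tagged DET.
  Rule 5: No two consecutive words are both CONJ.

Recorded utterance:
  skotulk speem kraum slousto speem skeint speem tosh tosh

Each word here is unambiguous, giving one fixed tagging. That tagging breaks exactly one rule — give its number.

4

Fixed tagging: DET PREP CONJ NOUN PREP DET PREP NOUN NOUN.
Rule check: R1 ok, R2 ok, R3 ok, R4 fails, R5 ok.
Only rule 4 fails.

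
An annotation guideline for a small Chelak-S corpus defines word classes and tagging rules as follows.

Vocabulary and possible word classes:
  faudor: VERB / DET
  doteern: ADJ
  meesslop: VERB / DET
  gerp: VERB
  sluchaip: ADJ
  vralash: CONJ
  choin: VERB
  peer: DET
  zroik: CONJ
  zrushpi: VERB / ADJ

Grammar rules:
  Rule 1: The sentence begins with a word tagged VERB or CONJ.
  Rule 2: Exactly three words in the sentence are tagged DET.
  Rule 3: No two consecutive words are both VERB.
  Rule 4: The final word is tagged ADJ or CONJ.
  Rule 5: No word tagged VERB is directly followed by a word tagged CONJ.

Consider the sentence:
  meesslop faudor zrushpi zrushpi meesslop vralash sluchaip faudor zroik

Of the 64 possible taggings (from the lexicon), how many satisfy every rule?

3

Candidates per position — 1:meesslop {VERB,DET}; 2:faudor {VERB,DET}; 3:zrushpi {VERB,ADJ}; 4:zrushpi {VERB,ADJ}; 5:meesslop {VERB,DET}; 6:vralash {CONJ}; 7:sluchaip {ADJ}; 8:faudor {VERB,DET}; 9:zroik {CONJ}.
There are 64 candidate sequences in total.
The sequences that satisfy every rule: VERB DET VERB ADJ DET CONJ ADJ DET CONJ; VERB DET ADJ VERB DET CONJ ADJ DET CONJ; VERB DET ADJ ADJ DET CONJ ADJ DET CONJ.
Count = 3.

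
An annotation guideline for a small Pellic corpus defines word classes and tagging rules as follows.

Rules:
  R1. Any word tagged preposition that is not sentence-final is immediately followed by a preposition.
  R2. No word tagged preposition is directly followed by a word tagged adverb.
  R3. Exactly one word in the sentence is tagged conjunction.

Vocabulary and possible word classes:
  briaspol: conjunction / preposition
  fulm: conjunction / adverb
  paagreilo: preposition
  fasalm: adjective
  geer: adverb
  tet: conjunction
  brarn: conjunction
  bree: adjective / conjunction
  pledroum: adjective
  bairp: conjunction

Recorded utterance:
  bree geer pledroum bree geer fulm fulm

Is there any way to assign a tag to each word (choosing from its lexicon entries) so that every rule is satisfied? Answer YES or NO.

Candidates per position — 1:bree {adjective,conjunction}; 2:geer {adverb}; 3:pledroum {adjective}; 4:bree {adjective,conjunction}; 5:geer {adverb}; 6:fulm {conjunction,adverb}; 7:fulm {conjunction,adverb}.
One satisfying assignment: adjective adverb adjective adjective adverb adverb conjunction.
Checking: rule 1 satisfied; rule 2 satisfied; rule 3 satisfied.

YES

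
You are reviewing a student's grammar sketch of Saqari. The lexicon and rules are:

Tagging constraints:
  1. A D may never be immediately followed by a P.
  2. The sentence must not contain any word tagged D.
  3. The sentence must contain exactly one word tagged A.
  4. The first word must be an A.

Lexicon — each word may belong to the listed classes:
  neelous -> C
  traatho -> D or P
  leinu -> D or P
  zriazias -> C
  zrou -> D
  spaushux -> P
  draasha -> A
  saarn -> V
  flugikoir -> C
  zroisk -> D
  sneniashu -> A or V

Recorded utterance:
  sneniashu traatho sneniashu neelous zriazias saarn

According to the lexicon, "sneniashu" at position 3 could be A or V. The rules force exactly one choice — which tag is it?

V

Candidates per position — 1:sneniashu {A,V}; 2:traatho {D,P}; 3:sneniashu {A,V}; 4:neelous {C}; 5:zriazias {C}; 6:saarn {V}.
Position 1: V is ruled out by rule 4; that leaves A.
Position 2: D is ruled out by rule 2; that leaves P.
Position 3: A is ruled out by rule 3; that leaves V.
That leaves exactly one tagging: A P V C C V.
Check: rule 1 holds; rule 2 holds; rule 3 holds; rule 4 holds.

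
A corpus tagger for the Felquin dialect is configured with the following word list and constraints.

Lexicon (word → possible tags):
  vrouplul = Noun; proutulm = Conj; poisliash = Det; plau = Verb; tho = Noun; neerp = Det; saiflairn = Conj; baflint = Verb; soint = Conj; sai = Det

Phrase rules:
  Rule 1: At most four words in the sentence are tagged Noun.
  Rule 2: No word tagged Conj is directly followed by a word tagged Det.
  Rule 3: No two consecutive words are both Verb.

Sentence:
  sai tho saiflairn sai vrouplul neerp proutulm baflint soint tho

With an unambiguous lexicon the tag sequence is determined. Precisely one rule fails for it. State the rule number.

2

Fixed tagging: Det Noun Conj Det Noun Det Conj Verb Conj Noun.
Rule check: R1 ✓, R2 ✗, R3 ✓.
Only rule 2 fails.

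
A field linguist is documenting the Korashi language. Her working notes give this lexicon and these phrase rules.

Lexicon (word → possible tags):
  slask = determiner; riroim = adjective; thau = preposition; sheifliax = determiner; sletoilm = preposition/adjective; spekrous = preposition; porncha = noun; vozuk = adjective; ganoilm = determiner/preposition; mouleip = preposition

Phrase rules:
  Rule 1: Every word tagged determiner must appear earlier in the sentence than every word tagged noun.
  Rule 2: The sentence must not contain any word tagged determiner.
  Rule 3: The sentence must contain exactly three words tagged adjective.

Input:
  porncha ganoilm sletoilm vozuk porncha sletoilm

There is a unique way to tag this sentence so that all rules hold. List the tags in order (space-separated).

noun preposition adjective adjective noun adjective

Candidates per position — 1:porncha {noun}; 2:ganoilm {determiner,preposition}; 3:sletoilm {preposition,adjective}; 4:vozuk {adjective}; 5:porncha {noun}; 6:sletoilm {preposition,adjective}.
Position 2: determiner is ruled out by rule 1; that leaves preposition.
Position 3: preposition is ruled out by rule 3; that leaves adjective.
Position 6: preposition is ruled out by rule 3; that leaves adjective.
So the tagging must be: noun preposition adjective adjective noun adjective.
Checking: rule 1 holds; rule 2 holds; rule 3 holds.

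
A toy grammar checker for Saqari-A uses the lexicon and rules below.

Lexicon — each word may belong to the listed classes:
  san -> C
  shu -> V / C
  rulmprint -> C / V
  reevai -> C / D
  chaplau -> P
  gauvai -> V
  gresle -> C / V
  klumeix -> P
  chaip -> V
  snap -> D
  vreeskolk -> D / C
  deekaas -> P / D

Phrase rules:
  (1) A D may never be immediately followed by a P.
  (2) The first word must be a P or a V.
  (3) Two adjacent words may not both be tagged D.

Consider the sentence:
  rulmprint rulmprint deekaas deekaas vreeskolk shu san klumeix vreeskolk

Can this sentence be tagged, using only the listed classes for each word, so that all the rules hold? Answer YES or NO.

Candidates per position — 1:rulmprint {C,V}; 2:rulmprint {C,V}; 3:deekaas {P,D}; 4:deekaas {P,D}; 5:vreeskolk {D,C}; 6:shu {V,C}; 7:san {C}; 8:klumeix {P}; 9:vreeskolk {D,C}.
One satisfying assignment: V V P P C C C P D.
Rule-by-rule: rule 1 ok; rule 2 ok; rule 3 ok.

YES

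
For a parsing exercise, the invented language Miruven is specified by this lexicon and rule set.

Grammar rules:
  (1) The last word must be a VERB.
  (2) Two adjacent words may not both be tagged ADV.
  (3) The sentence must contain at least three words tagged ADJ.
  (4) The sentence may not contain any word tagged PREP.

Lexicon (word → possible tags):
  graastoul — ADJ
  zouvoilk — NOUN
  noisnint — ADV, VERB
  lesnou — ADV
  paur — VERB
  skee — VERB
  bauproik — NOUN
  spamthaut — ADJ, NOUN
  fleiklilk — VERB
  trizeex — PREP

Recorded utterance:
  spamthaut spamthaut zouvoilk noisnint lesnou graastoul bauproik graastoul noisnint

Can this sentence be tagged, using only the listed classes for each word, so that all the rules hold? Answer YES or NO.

YES

Candidates per position — 1:spamthaut {ADJ,NOUN}; 2:spamthaut {ADJ,NOUN}; 3:zouvoilk {NOUN}; 4:noisnint {ADV,VERB}; 5:lesnou {ADV}; 6:graastoul {ADJ}; 7:bauproik {NOUN}; 8:graastoul {ADJ}; 9:noisnint {ADV,VERB}.
One satisfying assignment: ADJ ADJ NOUN VERB ADV ADJ NOUN ADJ VERB.
Checking: rule 1 holds; rule 2 holds; rule 3 holds; rule 4 holds.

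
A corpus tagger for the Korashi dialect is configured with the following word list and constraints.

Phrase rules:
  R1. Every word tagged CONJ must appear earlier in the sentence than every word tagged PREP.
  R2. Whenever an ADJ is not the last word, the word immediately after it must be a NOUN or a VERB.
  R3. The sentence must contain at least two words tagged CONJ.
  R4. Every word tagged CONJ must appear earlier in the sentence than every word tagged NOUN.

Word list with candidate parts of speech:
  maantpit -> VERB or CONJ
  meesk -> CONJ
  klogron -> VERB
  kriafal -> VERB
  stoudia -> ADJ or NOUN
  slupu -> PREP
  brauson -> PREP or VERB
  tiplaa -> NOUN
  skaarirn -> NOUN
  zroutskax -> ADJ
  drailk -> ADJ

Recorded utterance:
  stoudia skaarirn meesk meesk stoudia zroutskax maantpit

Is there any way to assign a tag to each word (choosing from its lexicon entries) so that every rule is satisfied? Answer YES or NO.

NO

Candidates per position — 1:stoudia {ADJ,NOUN}; 2:skaarirn {NOUN}; 3:meesk {CONJ}; 4:meesk {CONJ}; 5:stoudia {ADJ,NOUN}; 6:zroutskax {ADJ}; 7:maantpit {VERB,CONJ}.
Rule 4 cannot be satisfied by any choice of tags from the lexicon.
So there is no consistent tagging.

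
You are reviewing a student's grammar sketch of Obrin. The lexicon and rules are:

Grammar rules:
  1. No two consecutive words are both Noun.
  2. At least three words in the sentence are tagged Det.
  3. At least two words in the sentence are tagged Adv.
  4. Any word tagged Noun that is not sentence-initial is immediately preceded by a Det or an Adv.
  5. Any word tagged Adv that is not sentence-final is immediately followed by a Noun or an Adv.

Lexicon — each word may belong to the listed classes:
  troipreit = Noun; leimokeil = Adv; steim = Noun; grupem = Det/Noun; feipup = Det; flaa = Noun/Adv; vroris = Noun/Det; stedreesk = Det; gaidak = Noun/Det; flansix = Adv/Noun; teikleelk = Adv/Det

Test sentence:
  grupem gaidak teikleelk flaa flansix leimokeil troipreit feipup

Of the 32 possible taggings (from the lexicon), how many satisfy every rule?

Candidates per position — 1:grupem {Det,Noun}; 2:gaidak {Noun,Det}; 3:teikleelk {Adv,Det}; 4:flaa {Noun,Adv}; 5:flansix {Adv,Noun}; 6:leimokeil {Adv}; 7:troipreit {Noun}; 8:feipup {Det}.
There are 32 candidate sequences in total.
Checking each against the rules leaves 12 sequences.
Count = 12.

12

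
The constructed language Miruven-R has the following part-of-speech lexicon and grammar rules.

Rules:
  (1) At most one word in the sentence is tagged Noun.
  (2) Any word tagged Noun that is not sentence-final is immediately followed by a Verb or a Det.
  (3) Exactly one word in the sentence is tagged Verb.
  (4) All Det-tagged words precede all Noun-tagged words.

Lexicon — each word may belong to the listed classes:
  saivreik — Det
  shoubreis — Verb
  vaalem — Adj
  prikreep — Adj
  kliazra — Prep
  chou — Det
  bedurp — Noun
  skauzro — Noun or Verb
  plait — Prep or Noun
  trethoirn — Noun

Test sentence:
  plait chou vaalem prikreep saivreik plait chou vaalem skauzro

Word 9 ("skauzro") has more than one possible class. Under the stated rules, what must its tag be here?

Verb

Candidates per position — 1:plait {Prep,Noun}; 2:chou {Det}; 3:vaalem {Adj}; 4:prikreep {Adj}; 5:saivreik {Det}; 6:plait {Prep,Noun}; 7:chou {Det}; 8:vaalem {Adj}; 9:skauzro {Noun,Verb}.
Word 1 cannot be Noun — rule 4 would then fail for every completion. It is Prep.
Word 6 cannot be Noun — rule 4 would then fail for every completion. It is Prep.
Word 9 cannot be Noun — rule 3 would then fail for every completion. It is Verb.
The unique satisfying tagging is: Prep Det Adj Adj Det Prep Det Adj Verb.
Check: rule 1 satisfied; rule 2 satisfied; rule 3 satisfied; rule 4 satisfied.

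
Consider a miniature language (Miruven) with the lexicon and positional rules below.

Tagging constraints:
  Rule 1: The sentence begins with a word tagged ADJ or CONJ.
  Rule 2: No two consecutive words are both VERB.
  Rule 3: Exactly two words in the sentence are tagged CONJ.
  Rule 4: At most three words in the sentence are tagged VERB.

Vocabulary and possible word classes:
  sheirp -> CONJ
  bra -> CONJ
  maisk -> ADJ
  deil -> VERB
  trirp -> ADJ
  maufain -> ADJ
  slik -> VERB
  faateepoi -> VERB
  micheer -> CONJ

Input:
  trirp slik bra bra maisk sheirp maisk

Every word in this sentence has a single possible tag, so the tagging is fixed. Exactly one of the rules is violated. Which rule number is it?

3

Fixed tagging: ADJ VERB CONJ CONJ ADJ CONJ ADJ.
Checking each rule: R1 pass, R2 pass, R3 fail, R4 pass.
Only rule 3 fails.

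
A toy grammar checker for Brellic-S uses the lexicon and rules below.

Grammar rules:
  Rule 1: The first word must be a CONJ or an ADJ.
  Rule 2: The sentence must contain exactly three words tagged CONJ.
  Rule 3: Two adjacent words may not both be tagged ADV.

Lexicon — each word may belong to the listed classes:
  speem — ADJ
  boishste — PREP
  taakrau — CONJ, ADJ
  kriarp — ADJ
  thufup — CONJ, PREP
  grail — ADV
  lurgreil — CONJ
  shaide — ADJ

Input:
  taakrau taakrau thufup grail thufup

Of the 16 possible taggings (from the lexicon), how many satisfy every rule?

Candidates per position — 1:taakrau {CONJ,ADJ}; 2:taakrau {CONJ,ADJ}; 3:thufup {CONJ,PREP}; 4:grail {ADV}; 5:thufup {CONJ,PREP}.
There are 16 candidate sequences in total.
The sequences that satisfy every rule: CONJ CONJ CONJ ADV PREP; CONJ CONJ PREP ADV CONJ; CONJ ADJ CONJ ADV CONJ; ADJ CONJ CONJ ADV CONJ.
Count = 4.

4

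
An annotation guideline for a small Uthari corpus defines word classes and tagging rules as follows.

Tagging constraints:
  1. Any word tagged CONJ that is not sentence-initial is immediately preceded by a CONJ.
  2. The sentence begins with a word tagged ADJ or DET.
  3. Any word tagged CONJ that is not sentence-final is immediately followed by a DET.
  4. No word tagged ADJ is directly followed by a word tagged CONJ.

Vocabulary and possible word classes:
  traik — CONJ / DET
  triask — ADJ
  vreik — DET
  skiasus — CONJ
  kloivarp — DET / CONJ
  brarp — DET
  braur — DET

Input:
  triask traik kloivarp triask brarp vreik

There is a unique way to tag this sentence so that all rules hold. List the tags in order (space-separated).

ADJ DET DET ADJ DET DET

Candidates per position — 1:triask {ADJ}; 2:traik {CONJ,DET}; 3:kloivarp {DET,CONJ}; 4:triask {ADJ}; 5:brarp {DET}; 6:vreik {DET}.
Position 2: CONJ is ruled out by rule 1; that leaves DET.
Position 3: CONJ is ruled out by rule 1; that leaves DET.
So the tagging must be: ADJ DET DET ADJ DET DET.
Rule-by-rule: rule 1 ✓; rule 2 ✓; rule 3 ✓; rule 4 ✓.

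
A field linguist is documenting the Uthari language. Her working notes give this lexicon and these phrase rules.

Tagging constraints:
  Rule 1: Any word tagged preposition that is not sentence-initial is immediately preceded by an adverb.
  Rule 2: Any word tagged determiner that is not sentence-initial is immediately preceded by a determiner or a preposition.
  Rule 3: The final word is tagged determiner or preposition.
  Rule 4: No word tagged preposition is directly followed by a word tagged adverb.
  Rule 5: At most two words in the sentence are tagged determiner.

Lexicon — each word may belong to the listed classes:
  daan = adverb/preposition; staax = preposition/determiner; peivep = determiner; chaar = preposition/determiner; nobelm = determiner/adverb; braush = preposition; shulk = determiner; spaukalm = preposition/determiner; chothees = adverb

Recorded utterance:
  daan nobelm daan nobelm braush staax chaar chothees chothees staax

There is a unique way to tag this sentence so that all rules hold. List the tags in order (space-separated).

adverb adverb adverb adverb preposition determiner determiner adverb adverb preposition

Candidates per position — 1:daan {adverb,preposition}; 2:nobelm {determiner,adverb}; 3:daan {adverb,preposition}; 4:nobelm {determiner,adverb}; 5:braush {preposition}; 6:staax {preposition,determiner}; 7:chaar {preposition,determiner}; 8:chothees {adverb}; 9:chothees {adverb}; 10:staax {preposition,determiner}.
Position 4: tagging it determiner would leave rule 1 unsatisfiable, so it must be adverb.
Position 6: tagging it preposition would leave rule 1 unsatisfiable, so it must be determiner.
Position 7: tagging it preposition would leave rule 1 unsatisfiable, so it must be determiner.
Position 10: tagging it determiner would leave rule 2 unsatisfiable, so it must be preposition.
Position 2: tagging it determiner would leave rule 5 unsatisfiable, so it must be adverb.
Position 3: tagging it preposition would leave rule 4 unsatisfiable, so it must be adverb.
Position 1: tagging it preposition would leave rule 4 unsatisfiable, so it must be adverb.
The only consistent sequence is: adverb adverb adverb adverb preposition determiner determiner adverb adverb preposition.
Check: rule 1 holds; rule 2 holds; rule 3 holds; rule 4 holds; rule 5 holds.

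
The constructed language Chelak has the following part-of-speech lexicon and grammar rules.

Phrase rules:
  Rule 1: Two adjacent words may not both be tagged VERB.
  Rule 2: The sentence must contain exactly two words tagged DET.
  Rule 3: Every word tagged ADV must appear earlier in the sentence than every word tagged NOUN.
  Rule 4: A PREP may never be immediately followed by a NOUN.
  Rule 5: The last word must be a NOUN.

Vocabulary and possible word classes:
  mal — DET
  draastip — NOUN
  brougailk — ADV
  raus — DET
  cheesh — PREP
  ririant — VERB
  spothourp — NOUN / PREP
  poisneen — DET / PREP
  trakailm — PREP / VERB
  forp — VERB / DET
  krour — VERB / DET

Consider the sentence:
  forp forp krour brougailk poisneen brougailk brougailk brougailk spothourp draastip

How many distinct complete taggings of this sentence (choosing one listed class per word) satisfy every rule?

Candidates per position — 1:forp {VERB,DET}; 2:forp {VERB,DET}; 3:krour {VERB,DET}; 4:brougailk {ADV}; 5:poisneen {DET,PREP}; 6:brougailk {ADV}; 7:brougailk {ADV}; 8:brougailk {ADV}; 9:spothourp {NOUN,PREP}; 10:draastip {NOUN}.
There are 32 candidate sequences in total.
The sequences that satisfy every rule: VERB DET VERB ADV DET ADV ADV ADV NOUN NOUN; VERB DET DET ADV PREP ADV ADV ADV NOUN NOUN; DET VERB DET ADV PREP ADV ADV ADV NOUN NOUN; DET DET VERB ADV PREP ADV ADV ADV NOUN NOUN.
Count = 4.

4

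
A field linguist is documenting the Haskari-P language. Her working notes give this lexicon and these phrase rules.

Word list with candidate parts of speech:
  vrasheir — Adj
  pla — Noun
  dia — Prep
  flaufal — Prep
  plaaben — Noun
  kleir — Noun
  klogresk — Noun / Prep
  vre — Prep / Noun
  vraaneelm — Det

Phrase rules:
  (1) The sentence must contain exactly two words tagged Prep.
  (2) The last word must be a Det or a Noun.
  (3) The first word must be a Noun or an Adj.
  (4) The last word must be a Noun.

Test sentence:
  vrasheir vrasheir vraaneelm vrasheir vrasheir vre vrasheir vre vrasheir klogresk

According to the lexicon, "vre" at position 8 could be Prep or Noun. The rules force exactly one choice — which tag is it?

Candidates per position — 1:vrasheir {Adj}; 2:vrasheir {Adj}; 3:vraaneelm {Det}; 4:vrasheir {Adj}; 5:vrasheir {Adj}; 6:vre {Prep,Noun}; 7:vrasheir {Adj}; 8:vre {Prep,Noun}; 9:vrasheir {Adj}; 10:klogresk {Noun,Prep}.
Position 10: Prep is ruled out by rule 2; that leaves Noun.
Position 6: Noun is ruled out by rule 1; that leaves Prep.
Position 8: Noun is ruled out by rule 1; that leaves Prep.
So the tagging must be: Adj Adj Det Adj Adj Prep Adj Prep Adj Noun.
Rule-by-rule: rule 1 ok; rule 2 ok; rule 3 ok; rule 4 ok.

Prep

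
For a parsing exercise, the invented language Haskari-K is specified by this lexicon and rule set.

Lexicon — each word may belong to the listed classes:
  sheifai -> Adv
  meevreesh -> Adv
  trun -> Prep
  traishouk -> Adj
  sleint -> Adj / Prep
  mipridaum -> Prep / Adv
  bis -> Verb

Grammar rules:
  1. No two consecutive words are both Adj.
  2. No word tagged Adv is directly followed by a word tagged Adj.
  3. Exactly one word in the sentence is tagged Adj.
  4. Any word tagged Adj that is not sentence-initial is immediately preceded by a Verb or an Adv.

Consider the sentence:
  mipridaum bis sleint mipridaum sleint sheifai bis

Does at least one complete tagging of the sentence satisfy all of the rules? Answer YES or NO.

Candidates per position — 1:mipridaum {Prep,Adv}; 2:bis {Verb}; 3:sleint {Adj,Prep}; 4:mipridaum {Prep,Adv}; 5:sleint {Adj,Prep}; 6:sheifai {Adv}; 7:bis {Verb}.
One satisfying assignment: Prep Verb Adj Prep Prep Adv Verb.
Verifying each rule — rule 1 ✓; rule 2 ✓; rule 3 ✓; rule 4 ✓.

YES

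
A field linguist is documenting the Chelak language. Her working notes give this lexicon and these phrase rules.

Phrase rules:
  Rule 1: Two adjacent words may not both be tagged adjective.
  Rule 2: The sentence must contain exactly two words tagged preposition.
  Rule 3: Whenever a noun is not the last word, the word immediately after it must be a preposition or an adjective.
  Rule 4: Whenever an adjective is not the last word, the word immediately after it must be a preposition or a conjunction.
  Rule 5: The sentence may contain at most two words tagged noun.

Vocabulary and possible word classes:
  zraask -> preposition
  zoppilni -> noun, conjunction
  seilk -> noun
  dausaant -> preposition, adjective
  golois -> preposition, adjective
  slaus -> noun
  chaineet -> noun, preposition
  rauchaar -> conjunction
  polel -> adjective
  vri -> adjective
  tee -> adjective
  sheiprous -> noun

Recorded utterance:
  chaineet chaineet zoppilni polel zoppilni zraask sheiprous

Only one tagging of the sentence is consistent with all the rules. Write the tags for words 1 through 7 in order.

Candidates per position — 1:chaineet {noun,preposition}; 2:chaineet {noun,preposition}; 3:zoppilni {noun,conjunction}; 4:polel {adjective}; 5:zoppilni {noun,conjunction}; 6:zraask {preposition}; 7:sheiprous {noun}.
If word 2 were noun, no tagging could satisfy rule 3; so word 2 is preposition.
If word 5 were noun, no tagging could satisfy rule 4; so word 5 is conjunction.
If word 1 were preposition, no tagging could satisfy rule 2; so word 1 is noun.
If word 3 were noun, no tagging could satisfy rule 5; so word 3 is conjunction.
That leaves exactly one tagging: noun preposition conjunction adjective conjunction preposition noun.
Check: rule 1 holds; rule 2 holds; rule 3 holds; rule 4 holds; rule 5 holds.

noun preposition conjunction adjective conjunction preposition noun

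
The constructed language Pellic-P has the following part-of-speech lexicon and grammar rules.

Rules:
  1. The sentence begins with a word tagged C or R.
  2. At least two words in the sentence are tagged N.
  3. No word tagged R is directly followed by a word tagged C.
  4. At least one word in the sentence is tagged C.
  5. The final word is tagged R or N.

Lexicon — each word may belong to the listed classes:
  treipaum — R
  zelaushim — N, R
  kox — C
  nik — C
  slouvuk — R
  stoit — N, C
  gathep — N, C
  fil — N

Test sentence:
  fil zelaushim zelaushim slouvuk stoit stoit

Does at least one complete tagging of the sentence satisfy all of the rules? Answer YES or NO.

Candidates per position — 1:fil {N}; 2:zelaushim {N,R}; 3:zelaushim {N,R}; 4:slouvuk {R}; 5:stoit {N,C}; 6:stoit {N,C}.
Rule 1 cannot be satisfied by any choice of tags from the lexicon.
So there is no consistent tagging.

NO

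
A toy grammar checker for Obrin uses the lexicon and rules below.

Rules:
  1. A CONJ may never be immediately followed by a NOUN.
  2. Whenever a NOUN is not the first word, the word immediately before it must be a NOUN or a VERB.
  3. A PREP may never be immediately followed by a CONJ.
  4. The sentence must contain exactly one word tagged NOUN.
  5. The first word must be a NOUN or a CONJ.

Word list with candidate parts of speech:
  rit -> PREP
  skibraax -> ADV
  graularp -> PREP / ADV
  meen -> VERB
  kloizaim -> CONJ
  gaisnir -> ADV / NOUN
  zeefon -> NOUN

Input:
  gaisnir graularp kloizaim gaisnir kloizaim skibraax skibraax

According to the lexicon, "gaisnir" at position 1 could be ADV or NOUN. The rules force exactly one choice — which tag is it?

NOUN

Candidates per position — 1:gaisnir {ADV,NOUN}; 2:graularp {PREP,ADV}; 3:kloizaim {CONJ}; 4:gaisnir {ADV,NOUN}; 5:kloizaim {CONJ}; 6:skibraax {ADV}; 7:skibraax {ADV}.
At position 1, choosing ADV makes rule 5 impossible to satisfy; hence NOUN.
At position 2, choosing PREP makes rule 3 impossible to satisfy; hence ADV.
At position 4, choosing NOUN makes rule 1 impossible to satisfy; hence ADV.
That leaves exactly one tagging: NOUN ADV CONJ ADV CONJ ADV ADV.
Rule-by-rule: rule 1 ok; rule 2 ok; rule 3 ok; rule 4 ok; rule 5 ok.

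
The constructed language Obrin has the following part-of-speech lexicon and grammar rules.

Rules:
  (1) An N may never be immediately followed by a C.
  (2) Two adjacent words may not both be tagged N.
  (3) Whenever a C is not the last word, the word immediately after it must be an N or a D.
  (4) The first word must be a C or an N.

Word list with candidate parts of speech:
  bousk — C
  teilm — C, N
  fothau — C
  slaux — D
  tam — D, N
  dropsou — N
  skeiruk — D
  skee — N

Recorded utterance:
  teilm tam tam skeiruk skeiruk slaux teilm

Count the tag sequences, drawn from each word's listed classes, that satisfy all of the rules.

10

Candidates per position — 1:teilm {C,N}; 2:tam {D,N}; 3:tam {D,N}; 4:skeiruk {D}; 5:skeiruk {D}; 6:slaux {D}; 7:teilm {C,N}.
There are 16 candidate sequences in total.
Checking each against the rules leaves 10 sequences.
Count = 10.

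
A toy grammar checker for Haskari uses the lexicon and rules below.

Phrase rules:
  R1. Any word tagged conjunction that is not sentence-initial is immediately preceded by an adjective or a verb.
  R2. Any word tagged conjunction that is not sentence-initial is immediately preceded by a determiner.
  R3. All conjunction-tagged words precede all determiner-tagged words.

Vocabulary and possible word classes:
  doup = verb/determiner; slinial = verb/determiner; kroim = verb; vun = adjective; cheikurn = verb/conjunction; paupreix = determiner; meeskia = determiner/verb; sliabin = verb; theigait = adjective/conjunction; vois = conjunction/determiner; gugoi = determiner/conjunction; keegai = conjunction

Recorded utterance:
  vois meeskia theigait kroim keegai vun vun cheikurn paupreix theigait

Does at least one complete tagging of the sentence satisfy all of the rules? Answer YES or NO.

NO

Candidates per position — 1:vois {conjunction,determiner}; 2:meeskia {determiner,verb}; 3:theigait {adjective,conjunction}; 4:kroim {verb}; 5:keegai {conjunction}; 6:vun {adjective}; 7:vun {adjective}; 8:cheikurn {verb,conjunction}; 9:paupreix {determiner}; 10:theigait {adjective,conjunction}.
Rule 2 cannot be satisfied by any choice of tags from the lexicon.
So there is no consistent tagging.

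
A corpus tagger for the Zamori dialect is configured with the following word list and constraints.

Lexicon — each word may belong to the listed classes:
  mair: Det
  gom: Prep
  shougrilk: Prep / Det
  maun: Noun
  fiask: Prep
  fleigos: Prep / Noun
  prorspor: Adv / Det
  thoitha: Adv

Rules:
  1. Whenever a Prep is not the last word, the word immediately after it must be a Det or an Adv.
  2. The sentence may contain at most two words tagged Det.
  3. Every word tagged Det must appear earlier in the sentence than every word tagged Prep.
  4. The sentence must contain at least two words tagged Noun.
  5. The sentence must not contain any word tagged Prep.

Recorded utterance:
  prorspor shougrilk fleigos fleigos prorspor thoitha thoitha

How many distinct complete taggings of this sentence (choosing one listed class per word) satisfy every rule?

3

Candidates per position — 1:prorspor {Adv,Det}; 2:shougrilk {Prep,Det}; 3:fleigos {Prep,Noun}; 4:fleigos {Prep,Noun}; 5:prorspor {Adv,Det}; 6:thoitha {Adv}; 7:thoitha {Adv}.
There are 32 candidate sequences in total.
The sequences that satisfy every rule: Adv Det Noun Noun Adv Adv Adv; Adv Det Noun Noun Det Adv Adv; Det Det Noun Noun Adv Adv Adv.
Count = 3.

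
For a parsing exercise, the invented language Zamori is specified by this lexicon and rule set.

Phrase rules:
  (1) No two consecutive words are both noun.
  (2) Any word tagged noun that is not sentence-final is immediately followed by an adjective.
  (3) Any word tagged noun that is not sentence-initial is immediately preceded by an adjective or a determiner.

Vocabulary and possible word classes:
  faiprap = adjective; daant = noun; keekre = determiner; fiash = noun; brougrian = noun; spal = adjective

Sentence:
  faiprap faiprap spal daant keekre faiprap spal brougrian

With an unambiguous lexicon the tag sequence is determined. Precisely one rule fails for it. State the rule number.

Fixed tagging: adjective adjective adjective noun determiner adjective adjective noun.
Applying the rules: R1 ✓, R2 ✗, R3 ✓.
Only rule 2 fails.

2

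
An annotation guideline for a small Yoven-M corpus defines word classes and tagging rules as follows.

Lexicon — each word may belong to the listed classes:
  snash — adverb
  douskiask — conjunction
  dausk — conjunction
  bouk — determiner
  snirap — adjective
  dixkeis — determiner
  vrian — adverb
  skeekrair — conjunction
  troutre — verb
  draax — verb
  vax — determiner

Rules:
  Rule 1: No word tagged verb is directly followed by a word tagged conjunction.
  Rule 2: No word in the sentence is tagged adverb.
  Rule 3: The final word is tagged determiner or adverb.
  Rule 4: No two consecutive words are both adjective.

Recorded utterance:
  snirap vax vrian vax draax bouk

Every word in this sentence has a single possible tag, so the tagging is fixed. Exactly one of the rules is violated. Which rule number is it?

Fixed tagging: adjective determiner adverb determiner verb determiner.
Rule check: R1 pass, R2 fail, R3 pass, R4 pass.
Only rule 2 fails.

2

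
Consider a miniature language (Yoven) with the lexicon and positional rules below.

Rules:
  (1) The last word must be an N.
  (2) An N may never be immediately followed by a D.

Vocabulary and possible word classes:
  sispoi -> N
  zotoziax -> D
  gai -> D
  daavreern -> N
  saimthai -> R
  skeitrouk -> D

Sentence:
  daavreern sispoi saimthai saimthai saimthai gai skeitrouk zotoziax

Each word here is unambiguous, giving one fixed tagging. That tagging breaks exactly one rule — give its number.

Fixed tagging: N N R R R D D D.
Applying the rules: R1 violated, R2 holds.
Only rule 1 fails.

1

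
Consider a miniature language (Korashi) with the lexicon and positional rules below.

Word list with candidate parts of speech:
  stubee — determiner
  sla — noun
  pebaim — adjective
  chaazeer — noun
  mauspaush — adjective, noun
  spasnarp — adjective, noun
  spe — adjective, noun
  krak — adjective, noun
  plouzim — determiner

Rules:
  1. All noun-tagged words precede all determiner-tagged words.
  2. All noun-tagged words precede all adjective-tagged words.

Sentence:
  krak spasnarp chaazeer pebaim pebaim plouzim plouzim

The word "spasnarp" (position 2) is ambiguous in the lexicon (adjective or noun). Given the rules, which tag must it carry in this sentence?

Candidates per position — 1:krak {adjective,noun}; 2:spasnarp {adjective,noun}; 3:chaazeer {noun}; 4:pebaim {adjective}; 5:pebaim {adjective}; 6:plouzim {determiner}; 7:plouzim {determiner}.
Position 1: tagging it adjective would leave rule 2 unsatisfiable, so it must be noun.
Position 2: tagging it adjective would leave rule 2 unsatisfiable, so it must be noun.
So the tagging must be: noun noun noun adjective adjective determiner determiner.
Checking: rule 1 ok; rule 2 ok.

noun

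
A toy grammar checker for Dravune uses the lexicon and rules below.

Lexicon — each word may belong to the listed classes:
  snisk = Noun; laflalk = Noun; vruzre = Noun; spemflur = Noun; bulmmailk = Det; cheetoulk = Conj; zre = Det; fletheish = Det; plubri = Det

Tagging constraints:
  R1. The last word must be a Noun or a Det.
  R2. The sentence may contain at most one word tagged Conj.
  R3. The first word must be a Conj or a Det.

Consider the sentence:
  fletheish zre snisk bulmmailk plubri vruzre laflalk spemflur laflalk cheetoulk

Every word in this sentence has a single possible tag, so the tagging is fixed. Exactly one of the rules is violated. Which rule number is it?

Fixed tagging: Det Det Noun Det Det Noun Noun Noun Noun Conj.
Checking each rule: R1 fail, R2 pass, R3 pass.
Only rule 1 fails.

1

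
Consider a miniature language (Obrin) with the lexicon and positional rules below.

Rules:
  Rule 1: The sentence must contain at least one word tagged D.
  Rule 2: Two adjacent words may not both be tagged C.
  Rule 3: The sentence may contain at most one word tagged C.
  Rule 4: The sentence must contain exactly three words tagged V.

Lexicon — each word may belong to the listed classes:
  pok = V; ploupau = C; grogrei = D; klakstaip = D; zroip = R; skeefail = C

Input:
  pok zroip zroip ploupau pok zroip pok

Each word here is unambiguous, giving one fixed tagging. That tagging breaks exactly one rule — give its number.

Fixed tagging: V R R C V R V.
Checking each rule: R1 violated, R2 holds, R3 holds, R4 holds.
Only rule 1 fails.

1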